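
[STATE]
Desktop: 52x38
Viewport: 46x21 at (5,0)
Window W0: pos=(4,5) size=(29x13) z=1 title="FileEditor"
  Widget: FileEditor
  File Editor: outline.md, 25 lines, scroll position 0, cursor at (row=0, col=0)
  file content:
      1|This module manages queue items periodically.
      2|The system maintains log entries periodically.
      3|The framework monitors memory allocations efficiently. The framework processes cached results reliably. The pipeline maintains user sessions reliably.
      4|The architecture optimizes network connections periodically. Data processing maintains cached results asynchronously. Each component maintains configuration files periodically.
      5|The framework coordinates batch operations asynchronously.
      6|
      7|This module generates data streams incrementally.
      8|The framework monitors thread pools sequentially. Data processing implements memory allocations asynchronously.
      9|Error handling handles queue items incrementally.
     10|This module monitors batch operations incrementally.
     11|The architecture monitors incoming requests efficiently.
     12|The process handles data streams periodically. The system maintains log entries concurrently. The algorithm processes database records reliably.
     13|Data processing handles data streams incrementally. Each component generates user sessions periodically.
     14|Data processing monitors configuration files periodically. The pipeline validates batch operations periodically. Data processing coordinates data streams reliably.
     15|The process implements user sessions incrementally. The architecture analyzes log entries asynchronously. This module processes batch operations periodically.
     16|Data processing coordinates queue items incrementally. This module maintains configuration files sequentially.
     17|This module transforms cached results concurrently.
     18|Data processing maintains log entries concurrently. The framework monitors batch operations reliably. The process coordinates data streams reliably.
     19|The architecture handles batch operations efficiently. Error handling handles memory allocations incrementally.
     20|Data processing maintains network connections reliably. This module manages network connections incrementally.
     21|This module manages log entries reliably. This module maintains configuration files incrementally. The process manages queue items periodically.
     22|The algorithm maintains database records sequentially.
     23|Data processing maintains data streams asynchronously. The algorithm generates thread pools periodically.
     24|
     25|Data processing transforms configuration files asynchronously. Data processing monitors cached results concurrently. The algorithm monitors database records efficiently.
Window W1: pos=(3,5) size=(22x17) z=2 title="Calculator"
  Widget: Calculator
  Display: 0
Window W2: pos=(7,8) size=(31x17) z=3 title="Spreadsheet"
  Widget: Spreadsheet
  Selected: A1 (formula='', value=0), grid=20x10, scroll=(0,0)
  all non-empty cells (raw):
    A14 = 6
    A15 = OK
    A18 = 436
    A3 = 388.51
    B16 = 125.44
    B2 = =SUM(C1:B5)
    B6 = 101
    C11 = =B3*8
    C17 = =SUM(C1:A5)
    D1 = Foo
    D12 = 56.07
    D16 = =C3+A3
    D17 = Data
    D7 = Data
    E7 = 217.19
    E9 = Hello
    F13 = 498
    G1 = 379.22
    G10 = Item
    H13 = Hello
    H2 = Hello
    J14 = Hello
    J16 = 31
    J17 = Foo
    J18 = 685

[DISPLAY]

                                              
                                              
                                              
                                              
                                              
━━━━━━━━━━━━━━━━━━━┓━━━━━━━┓                  
Calculator         ┃       ┃                  
───────────────────┨───────┨                  
  ┏━━━━━━━━━━━━━━━━━━━━━━━━━━━━━┓             
──┃ Spreadsheet                 ┃             
 7┠─────────────────────────────┨             
──┃A1:                          ┃             
 4┃       A       B       C     ┃             
──┃-----------------------------┃             
 1┃  1      [0]       0       0F┃             
──┃  2        0#CIRC!         0 ┃             
 0┃  3   388.51       0       0 ┃             
──┃  4        0       0       0 ┃             
 C┃  5        0       0       0 ┃             
──┃  6        0     101       0 ┃             
  ┃  7        0       0       0D┃             


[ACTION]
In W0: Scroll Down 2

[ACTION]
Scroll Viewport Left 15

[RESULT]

                                              
                                              
                                              
                                              
                                              
   ┏━━━━━━━━━━━━━━━━━━━━┓━━━━━━━┓             
   ┃ Calculator         ┃       ┃             
   ┠────────────────────┨───────┨             
   ┃   ┏━━━━━━━━━━━━━━━━━━━━━━━━━━━━━┓        
   ┃┌──┃ Spreadsheet                 ┃        
   ┃│ 7┠─────────────────────────────┨        
   ┃├──┃A1:                          ┃        
   ┃│ 4┃       A       B       C     ┃        
   ┃├──┃-----------------------------┃        
   ┃│ 1┃  1      [0]       0       0F┃        
   ┃├──┃  2        0#CIRC!         0 ┃        
   ┃│ 0┃  3   388.51       0       0 ┃        
   ┃├──┃  4        0       0       0 ┃        
   ┃│ C┃  5        0       0       0 ┃        
   ┃└──┃  6        0     101       0 ┃        
   ┃   ┃  7        0       0       0D┃        


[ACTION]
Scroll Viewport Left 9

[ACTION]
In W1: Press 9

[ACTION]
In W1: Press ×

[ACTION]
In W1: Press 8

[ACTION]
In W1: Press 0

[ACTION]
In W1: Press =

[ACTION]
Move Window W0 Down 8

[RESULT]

                                              
                                              
                                              
                                              
                                              
   ┏━━━━━━━━━━━━━━━━━━━━┓                     
   ┃ Calculator         ┃                     
   ┠────────────────────┨                     
   ┃   ┏━━━━━━━━━━━━━━━━━━━━━━━━━━━━━┓        
   ┃┌──┃ Spreadsheet                 ┃        
   ┃│ 7┠─────────────────────────────┨        
   ┃├──┃A1:                          ┃        
   ┃│ 4┃       A       B       C     ┃        
   ┃├──┃-----------------------------┃        
   ┃│ 1┃  1      [0]       0       0F┃        
   ┃├──┃  2        0#CIRC!         0 ┃        
   ┃│ 0┃  3   388.51       0       0 ┃        
   ┃├──┃  4        0       0       0 ┃        
   ┃│ C┃  5        0       0       0 ┃        
   ┃└──┃  6        0     101       0 ┃        
   ┃   ┃  7        0       0       0D┃        


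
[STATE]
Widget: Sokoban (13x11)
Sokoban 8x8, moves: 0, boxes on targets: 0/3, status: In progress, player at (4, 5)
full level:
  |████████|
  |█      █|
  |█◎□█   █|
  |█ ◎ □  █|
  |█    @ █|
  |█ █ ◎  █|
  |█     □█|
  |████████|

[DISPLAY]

████████     
█      █     
█◎□█   █     
█ ◎ □  █     
█    @ █     
█ █ ◎  █     
█     □█     
████████     
Moves: 0  0/3
             
             


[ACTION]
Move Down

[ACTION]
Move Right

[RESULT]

████████     
█      █     
█◎□█   █     
█ ◎ □  █     
█      █     
█ █ ◎ @█     
█     □█     
████████     
Moves: 2  0/3
             
             


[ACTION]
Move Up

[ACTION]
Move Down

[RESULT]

████████     
█      █     
█◎□█   █     
█ ◎ □  █     
█      █     
█ █ ◎ @█     
█     □█     
████████     
Moves: 4  0/3
             
             


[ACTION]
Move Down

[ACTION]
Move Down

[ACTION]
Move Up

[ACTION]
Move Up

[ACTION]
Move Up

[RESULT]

████████     
█      █     
█◎□█  @█     
█ ◎ □  █     
█      █     
█ █ ◎  █     
█     □█     
████████     
Moves: 7  0/3
             
             


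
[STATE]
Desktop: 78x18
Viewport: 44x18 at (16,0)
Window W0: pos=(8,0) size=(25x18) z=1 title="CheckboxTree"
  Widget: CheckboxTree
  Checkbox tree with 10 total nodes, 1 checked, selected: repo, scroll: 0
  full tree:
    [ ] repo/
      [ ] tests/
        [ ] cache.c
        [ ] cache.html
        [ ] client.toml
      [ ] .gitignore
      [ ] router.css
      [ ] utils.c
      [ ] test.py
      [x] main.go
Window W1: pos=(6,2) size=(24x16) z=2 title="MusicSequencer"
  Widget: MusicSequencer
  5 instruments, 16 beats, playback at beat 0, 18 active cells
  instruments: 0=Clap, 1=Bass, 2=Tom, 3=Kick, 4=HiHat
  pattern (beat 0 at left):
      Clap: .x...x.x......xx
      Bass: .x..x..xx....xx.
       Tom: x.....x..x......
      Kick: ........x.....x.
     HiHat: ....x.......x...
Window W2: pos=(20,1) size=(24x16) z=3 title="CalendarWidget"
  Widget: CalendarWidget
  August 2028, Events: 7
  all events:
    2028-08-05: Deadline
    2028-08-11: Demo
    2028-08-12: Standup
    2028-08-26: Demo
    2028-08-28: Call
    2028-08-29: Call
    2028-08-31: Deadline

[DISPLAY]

━━━━━━━━━━━━━━━━┓                           
oxTr┏━━━━━━━━━━━━━━━━━━━━━━┓                
━━━━┃ CalendarWidget       ┃                
uenc┠──────────────────────┨                
────┃     August 2028      ┃                
3456┃Mo Tu We Th Fr Sa Su  ┃                
··█·┃    1  2  3  4  5*  6 ┃                
·█··┃ 7  8  9 10 11* 12* 13┃                
···█┃14 15 16 17 18 19 20  ┃                
····┃21 22 23 24 25 26* 27 ┃                
·█··┃28* 29* 30 31*        ┃                
    ┃                      ┃                
    ┃                      ┃                
    ┃                      ┃                
    ┃                      ┃                
    ┃                      ┃                
    ┗━━━━━━━━━━━━━━━━━━━━━━┛                
━━━━━━━━━━━━━┛━━┛                           


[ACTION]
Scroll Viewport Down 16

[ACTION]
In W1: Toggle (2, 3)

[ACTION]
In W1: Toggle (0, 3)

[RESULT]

━━━━━━━━━━━━━━━━┓                           
oxTr┏━━━━━━━━━━━━━━━━━━━━━━┓                
━━━━┃ CalendarWidget       ┃                
uenc┠──────────────────────┨                
────┃     August 2028      ┃                
3456┃Mo Tu We Th Fr Sa Su  ┃                
█·█·┃    1  2  3  4  5*  6 ┃                
·█··┃ 7  8  9 10 11* 12* 13┃                
█··█┃14 15 16 17 18 19 20  ┃                
····┃21 22 23 24 25 26* 27 ┃                
·█··┃28* 29* 30 31*        ┃                
    ┃                      ┃                
    ┃                      ┃                
    ┃                      ┃                
    ┃                      ┃                
    ┃                      ┃                
    ┗━━━━━━━━━━━━━━━━━━━━━━┛                
━━━━━━━━━━━━━┛━━┛                           


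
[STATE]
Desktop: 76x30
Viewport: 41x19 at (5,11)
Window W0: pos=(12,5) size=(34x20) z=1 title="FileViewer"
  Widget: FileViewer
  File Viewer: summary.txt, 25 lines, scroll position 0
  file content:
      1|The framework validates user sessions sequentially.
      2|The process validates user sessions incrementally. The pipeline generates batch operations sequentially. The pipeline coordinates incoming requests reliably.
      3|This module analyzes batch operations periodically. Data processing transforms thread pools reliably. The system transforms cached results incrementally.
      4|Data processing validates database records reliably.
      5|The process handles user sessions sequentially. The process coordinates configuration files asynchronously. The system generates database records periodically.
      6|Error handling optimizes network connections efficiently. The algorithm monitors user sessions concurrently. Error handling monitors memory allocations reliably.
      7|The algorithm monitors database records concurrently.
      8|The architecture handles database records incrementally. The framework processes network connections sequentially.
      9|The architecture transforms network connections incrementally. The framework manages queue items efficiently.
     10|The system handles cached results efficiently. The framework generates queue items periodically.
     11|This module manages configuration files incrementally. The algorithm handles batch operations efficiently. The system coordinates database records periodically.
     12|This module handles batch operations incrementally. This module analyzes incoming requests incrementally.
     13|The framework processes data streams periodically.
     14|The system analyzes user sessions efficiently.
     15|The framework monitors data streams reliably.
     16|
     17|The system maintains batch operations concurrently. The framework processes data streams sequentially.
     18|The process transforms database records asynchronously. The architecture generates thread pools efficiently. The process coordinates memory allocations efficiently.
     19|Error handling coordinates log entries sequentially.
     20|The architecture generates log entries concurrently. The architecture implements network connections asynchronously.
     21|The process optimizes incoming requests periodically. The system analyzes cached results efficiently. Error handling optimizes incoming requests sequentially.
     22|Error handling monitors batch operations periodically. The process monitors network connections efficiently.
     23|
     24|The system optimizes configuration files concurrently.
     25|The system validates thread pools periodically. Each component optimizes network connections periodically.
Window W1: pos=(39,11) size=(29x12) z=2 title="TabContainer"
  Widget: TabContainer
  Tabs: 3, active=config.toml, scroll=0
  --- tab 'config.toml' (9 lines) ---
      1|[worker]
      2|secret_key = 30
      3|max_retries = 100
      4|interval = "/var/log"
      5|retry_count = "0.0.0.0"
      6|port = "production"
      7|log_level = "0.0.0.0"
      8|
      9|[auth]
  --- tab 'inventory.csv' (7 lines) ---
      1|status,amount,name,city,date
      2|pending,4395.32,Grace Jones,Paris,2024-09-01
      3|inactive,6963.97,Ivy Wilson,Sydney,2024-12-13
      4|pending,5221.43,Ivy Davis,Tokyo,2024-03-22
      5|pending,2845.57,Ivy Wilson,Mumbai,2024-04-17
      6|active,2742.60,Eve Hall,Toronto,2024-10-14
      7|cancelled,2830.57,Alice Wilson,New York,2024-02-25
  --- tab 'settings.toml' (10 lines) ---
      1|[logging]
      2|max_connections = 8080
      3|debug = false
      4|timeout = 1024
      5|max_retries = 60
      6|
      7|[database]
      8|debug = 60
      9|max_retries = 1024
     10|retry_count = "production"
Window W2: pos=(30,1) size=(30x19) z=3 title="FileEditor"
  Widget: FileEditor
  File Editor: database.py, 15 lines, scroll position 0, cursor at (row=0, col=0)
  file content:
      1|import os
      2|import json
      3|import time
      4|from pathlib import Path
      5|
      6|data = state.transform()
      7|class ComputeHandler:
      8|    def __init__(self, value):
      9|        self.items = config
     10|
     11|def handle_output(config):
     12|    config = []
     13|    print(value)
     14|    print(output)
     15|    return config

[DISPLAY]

       ┃Data processing v┃    def __init_
       ┃The process handl┃        self.it
       ┃Error handling op┃               
       ┃The algorithm mon┃def handle_outp
       ┃The architecture ┃    config = []
       ┃The architecture ┃    print(value
       ┃The system handle┃    print(outpu
       ┃This module manag┃    return conf
       ┃This module handl┗━━━━━━━━━━━━━━━
       ┃The framework processes da┃retry_
       ┃The system analyzes user s┃port =
       ┃The framework monitors dat┗━━━━━━
       ┃                               ▼┃
       ┗━━━━━━━━━━━━━━━━━━━━━━━━━━━━━━━━┛
                                         
                                         
                                         
                                         
                                         


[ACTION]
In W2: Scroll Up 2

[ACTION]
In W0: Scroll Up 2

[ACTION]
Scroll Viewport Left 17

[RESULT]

            ┃Data processing v┃    def __
            ┃The process handl┃        se
            ┃Error handling op┃          
            ┃The algorithm mon┃def handle
            ┃The architecture ┃    config
            ┃The architecture ┃    print(
            ┃The system handle┃    print(
            ┃This module manag┃    return
            ┃This module handl┗━━━━━━━━━━
            ┃The framework processes da┃r
            ┃The system analyzes user s┃p
            ┃The framework monitors dat┗━
            ┃                            
            ┗━━━━━━━━━━━━━━━━━━━━━━━━━━━━
                                         
                                         
                                         
                                         
                                         


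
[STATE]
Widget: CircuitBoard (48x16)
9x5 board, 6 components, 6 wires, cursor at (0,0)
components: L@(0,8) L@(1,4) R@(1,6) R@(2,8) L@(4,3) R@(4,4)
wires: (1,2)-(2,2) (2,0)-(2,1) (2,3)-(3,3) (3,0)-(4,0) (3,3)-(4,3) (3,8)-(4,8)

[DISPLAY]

   0 1 2 3 4 5 6 7 8                            
0  [.]                              L           
                                                
1           ·       L       R                   
            │                                   
2   · ─ ·   ·   ·                   R           
                │                               
3   ·           ·                   ·           
    │           │                   │           
4   ·           L   R               ·           
Cursor: (0,0)                                   
                                                
                                                
                                                
                                                
                                                


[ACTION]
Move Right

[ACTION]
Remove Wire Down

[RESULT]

   0 1 2 3 4 5 6 7 8                            
0      [.]                          L           
                                                
1           ·       L       R                   
            │                                   
2   · ─ ·   ·   ·                   R           
                │                               
3   ·           ·                   ·           
    │           │                   │           
4   ·           L   R               ·           
Cursor: (0,1)                                   
                                                
                                                
                                                
                                                
                                                


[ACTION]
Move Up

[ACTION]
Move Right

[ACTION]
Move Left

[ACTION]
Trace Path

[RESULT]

   0 1 2 3 4 5 6 7 8                            
0      [.]                          L           
                                                
1           ·       L       R                   
            │                                   
2   · ─ ·   ·   ·                   R           
                │                               
3   ·           ·                   ·           
    │           │                   │           
4   ·           L   R               ·           
Cursor: (0,1)  Trace: No connections            
                                                
                                                
                                                
                                                
                                                


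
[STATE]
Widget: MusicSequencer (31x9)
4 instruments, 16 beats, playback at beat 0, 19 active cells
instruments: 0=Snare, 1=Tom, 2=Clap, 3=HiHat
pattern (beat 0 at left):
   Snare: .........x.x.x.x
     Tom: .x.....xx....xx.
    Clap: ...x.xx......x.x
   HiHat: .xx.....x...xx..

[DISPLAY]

      ▼123456789012345         
 Snare·········█·█·█·█         
   Tom·█·····██····██·         
  Clap···█·██······█·█         
 HiHat·██·····█···██··         
                               
                               
                               
                               


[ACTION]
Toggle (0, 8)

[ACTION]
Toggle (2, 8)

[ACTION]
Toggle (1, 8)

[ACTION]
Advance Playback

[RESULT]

      0▼23456789012345         
 Snare········██·█·█·█         
   Tom·█·····█·····██·         
  Clap···█·██·█····█·█         
 HiHat·██·····█···██··         
                               
                               
                               
                               


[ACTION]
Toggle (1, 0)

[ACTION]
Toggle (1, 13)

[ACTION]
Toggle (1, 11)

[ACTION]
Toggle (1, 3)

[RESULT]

      0▼23456789012345         
 Snare········██·█·█·█         
   Tom██·█···█···█··█·         
  Clap···█·██·█····█·█         
 HiHat·██·····█···██··         
                               
                               
                               
                               


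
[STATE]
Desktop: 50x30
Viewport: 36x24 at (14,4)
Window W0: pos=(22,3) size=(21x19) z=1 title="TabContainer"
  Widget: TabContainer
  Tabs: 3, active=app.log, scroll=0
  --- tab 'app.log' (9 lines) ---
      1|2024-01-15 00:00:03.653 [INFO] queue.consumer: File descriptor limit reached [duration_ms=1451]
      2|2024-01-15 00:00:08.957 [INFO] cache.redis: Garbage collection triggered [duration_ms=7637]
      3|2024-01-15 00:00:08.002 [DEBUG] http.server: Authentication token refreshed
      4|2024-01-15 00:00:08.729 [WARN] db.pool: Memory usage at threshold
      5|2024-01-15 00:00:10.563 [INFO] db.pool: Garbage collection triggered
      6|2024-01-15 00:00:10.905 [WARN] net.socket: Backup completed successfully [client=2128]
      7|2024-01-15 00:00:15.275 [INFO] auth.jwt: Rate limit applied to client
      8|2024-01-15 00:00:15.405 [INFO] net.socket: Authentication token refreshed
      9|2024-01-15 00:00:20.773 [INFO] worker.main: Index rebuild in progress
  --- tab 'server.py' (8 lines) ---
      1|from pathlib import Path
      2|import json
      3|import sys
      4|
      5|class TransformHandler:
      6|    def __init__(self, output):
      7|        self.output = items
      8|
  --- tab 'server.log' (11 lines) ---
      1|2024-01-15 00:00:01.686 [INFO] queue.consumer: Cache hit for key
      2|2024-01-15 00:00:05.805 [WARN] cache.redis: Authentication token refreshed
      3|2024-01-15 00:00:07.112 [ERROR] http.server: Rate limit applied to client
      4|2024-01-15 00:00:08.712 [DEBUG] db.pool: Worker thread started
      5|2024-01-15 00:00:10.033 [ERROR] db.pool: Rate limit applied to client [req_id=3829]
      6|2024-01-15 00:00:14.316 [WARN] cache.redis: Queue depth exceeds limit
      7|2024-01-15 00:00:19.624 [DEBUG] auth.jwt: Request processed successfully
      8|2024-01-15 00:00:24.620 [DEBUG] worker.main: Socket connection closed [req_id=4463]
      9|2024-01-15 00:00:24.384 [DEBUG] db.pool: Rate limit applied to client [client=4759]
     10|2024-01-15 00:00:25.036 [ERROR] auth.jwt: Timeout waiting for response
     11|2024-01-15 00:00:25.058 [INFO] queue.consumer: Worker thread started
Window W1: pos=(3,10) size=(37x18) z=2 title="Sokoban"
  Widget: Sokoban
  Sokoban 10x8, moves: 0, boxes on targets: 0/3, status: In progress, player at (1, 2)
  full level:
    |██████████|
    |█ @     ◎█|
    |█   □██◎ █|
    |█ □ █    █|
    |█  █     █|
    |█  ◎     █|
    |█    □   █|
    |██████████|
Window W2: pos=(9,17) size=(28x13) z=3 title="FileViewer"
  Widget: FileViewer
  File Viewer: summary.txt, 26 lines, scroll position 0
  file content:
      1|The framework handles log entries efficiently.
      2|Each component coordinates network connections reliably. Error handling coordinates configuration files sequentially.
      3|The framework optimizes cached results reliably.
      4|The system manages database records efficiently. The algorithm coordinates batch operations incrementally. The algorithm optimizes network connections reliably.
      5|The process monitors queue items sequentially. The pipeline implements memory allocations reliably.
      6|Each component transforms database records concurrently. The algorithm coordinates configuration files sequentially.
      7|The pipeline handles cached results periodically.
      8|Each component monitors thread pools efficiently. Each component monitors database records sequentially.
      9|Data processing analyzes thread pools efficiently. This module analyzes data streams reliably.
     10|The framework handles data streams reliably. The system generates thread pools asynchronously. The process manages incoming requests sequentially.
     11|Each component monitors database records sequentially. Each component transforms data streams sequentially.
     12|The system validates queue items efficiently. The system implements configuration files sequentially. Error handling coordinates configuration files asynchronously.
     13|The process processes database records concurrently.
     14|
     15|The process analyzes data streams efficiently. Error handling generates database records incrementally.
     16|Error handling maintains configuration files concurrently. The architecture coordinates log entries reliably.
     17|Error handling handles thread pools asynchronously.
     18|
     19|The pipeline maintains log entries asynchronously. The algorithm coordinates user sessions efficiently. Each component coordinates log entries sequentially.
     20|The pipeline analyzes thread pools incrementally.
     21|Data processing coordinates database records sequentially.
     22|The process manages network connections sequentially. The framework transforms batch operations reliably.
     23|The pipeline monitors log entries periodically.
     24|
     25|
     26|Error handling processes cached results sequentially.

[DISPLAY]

        ┃ TabContainer      ┃       
        ┠───────────────────┨       
        ┃[app.log]│ server.p┃       
        ┃───────────────────┃       
        ┃2024-01-15 00:00:03┃       
        ┃2024-01-15 00:00:08┃       
━━━━━━━━━━━━━━━━━━━━━━━━━┓08┃       
                         ┃08┃       
─────────────────────────┨10┃       
                         ┃10┃       
                         ┃15┃       
                         ┃15┃       
                         ┃20┃       
━━━━━━━━━━━━━━━━━━━━━━┓  ┃  ┃       
eViewer               ┃  ┃  ┃       
──────────────────────┨  ┃  ┃       
framework handles log▲┃  ┃  ┃       
 component coordinate█┃  ┃━━┛       
framework optimizes c░┃  ┃          
system manages databa░┃  ┃          
process monitors queu░┃  ┃          
 component transforms░┃  ┃          
pipeline handles cach░┃  ┃          
 component monitors t░┃━━┛          


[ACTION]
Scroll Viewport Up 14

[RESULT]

                                    
                                    
                                    
        ┏━━━━━━━━━━━━━━━━━━━┓       
        ┃ TabContainer      ┃       
        ┠───────────────────┨       
        ┃[app.log]│ server.p┃       
        ┃───────────────────┃       
        ┃2024-01-15 00:00:03┃       
        ┃2024-01-15 00:00:08┃       
━━━━━━━━━━━━━━━━━━━━━━━━━┓08┃       
                         ┃08┃       
─────────────────────────┨10┃       
                         ┃10┃       
                         ┃15┃       
                         ┃15┃       
                         ┃20┃       
━━━━━━━━━━━━━━━━━━━━━━┓  ┃  ┃       
eViewer               ┃  ┃  ┃       
──────────────────────┨  ┃  ┃       
framework handles log▲┃  ┃  ┃       
 component coordinate█┃  ┃━━┛       
framework optimizes c░┃  ┃          
system manages databa░┃  ┃          


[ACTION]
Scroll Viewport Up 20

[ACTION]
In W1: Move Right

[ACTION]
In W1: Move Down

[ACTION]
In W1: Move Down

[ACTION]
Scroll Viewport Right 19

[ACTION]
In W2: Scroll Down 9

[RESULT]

                                    
                                    
                                    
        ┏━━━━━━━━━━━━━━━━━━━┓       
        ┃ TabContainer      ┃       
        ┠───────────────────┨       
        ┃[app.log]│ server.p┃       
        ┃───────────────────┃       
        ┃2024-01-15 00:00:03┃       
        ┃2024-01-15 00:00:08┃       
━━━━━━━━━━━━━━━━━━━━━━━━━┓08┃       
                         ┃08┃       
─────────────────────────┨10┃       
                         ┃10┃       
                         ┃15┃       
                         ┃15┃       
                         ┃20┃       
━━━━━━━━━━━━━━━━━━━━━━┓  ┃  ┃       
eViewer               ┃  ┃  ┃       
──────────────────────┨  ┃  ┃       
framework handles dat▲┃  ┃  ┃       
 component monitors d░┃  ┃━━┛       
system validates queu░┃  ┃          
process processes dat░┃  ┃          


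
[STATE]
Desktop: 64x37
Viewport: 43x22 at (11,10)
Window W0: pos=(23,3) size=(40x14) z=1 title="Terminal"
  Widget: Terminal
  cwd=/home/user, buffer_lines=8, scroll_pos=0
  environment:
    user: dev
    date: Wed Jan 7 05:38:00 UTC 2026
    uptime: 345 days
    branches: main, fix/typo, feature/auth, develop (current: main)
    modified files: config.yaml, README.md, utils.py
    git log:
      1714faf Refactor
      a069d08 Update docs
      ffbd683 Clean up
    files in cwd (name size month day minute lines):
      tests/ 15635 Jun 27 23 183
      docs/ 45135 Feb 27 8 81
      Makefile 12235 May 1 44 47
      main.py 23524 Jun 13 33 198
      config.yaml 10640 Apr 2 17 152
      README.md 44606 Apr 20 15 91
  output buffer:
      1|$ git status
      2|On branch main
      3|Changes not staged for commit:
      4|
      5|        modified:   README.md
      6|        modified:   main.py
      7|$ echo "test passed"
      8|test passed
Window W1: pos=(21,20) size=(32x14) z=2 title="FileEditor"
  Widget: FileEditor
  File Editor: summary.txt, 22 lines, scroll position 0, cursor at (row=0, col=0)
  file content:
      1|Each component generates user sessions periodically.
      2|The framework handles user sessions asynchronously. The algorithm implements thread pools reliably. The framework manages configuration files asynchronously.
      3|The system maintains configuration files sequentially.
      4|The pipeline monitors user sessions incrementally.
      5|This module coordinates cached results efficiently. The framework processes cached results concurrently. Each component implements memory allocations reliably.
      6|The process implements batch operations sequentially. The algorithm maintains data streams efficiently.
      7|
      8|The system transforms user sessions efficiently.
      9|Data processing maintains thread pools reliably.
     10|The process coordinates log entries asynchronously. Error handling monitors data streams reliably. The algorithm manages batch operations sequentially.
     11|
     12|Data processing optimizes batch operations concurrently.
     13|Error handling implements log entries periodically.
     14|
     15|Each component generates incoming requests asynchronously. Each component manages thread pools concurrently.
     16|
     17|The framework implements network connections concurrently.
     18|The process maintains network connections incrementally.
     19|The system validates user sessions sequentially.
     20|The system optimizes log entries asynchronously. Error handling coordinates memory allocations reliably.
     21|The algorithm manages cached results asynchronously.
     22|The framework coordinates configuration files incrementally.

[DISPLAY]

            ┃        modified:   README.md 
            ┃        modified:   main.py   
            ┃$ echo "test passed"          
            ┃test passed                   
            ┃$ █                           
            ┃                              
            ┗━━━━━━━━━━━━━━━━━━━━━━━━━━━━━━
                                           
                                           
                                           
          ┏━━━━━━━━━━━━━━━━━━━━━━━━━━━━━━┓ 
          ┃ FileEditor                   ┃ 
          ┠──────────────────────────────┨ 
          ┃█ach component generates user▲┃ 
          ┃The framework handles user se█┃ 
          ┃The system maintains configur░┃ 
          ┃The pipeline monitors user se░┃ 
          ┃This module coordinates cache░┃ 
          ┃The process implements batch ░┃ 
          ┃                             ░┃ 
          ┃The system transforms user se░┃ 
          ┃Data processing maintains thr░┃ 


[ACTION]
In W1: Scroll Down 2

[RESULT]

            ┃        modified:   README.md 
            ┃        modified:   main.py   
            ┃$ echo "test passed"          
            ┃test passed                   
            ┃$ █                           
            ┃                              
            ┗━━━━━━━━━━━━━━━━━━━━━━━━━━━━━━
                                           
                                           
                                           
          ┏━━━━━━━━━━━━━━━━━━━━━━━━━━━━━━┓ 
          ┃ FileEditor                   ┃ 
          ┠──────────────────────────────┨ 
          ┃The system maintains configur▲┃ 
          ┃The pipeline monitors user se░┃ 
          ┃This module coordinates cache█┃ 
          ┃The process implements batch ░┃ 
          ┃                             ░┃ 
          ┃The system transforms user se░┃ 
          ┃Data processing maintains thr░┃ 
          ┃The process coordinates log e░┃ 
          ┃                             ░┃ 


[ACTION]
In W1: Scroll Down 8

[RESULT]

            ┃        modified:   README.md 
            ┃        modified:   main.py   
            ┃$ echo "test passed"          
            ┃test passed                   
            ┃$ █                           
            ┃                              
            ┗━━━━━━━━━━━━━━━━━━━━━━━━━━━━━━
                                           
                                           
                                           
          ┏━━━━━━━━━━━━━━━━━━━━━━━━━━━━━━┓ 
          ┃ FileEditor                   ┃ 
          ┠──────────────────────────────┨ 
          ┃                             ▲┃ 
          ┃Data processing optimizes bat░┃ 
          ┃Error handling implements log░┃ 
          ┃                             ░┃ 
          ┃Each component generates inco░┃ 
          ┃                             ░┃ 
          ┃The framework implements netw░┃ 
          ┃The process maintains network█┃ 
          ┃The system validates user ses░┃ 


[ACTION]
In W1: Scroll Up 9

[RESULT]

            ┃        modified:   README.md 
            ┃        modified:   main.py   
            ┃$ echo "test passed"          
            ┃test passed                   
            ┃$ █                           
            ┃                              
            ┗━━━━━━━━━━━━━━━━━━━━━━━━━━━━━━
                                           
                                           
                                           
          ┏━━━━━━━━━━━━━━━━━━━━━━━━━━━━━━┓ 
          ┃ FileEditor                   ┃ 
          ┠──────────────────────────────┨ 
          ┃The framework handles user se▲┃ 
          ┃The system maintains configur█┃ 
          ┃The pipeline monitors user se░┃ 
          ┃This module coordinates cache░┃ 
          ┃The process implements batch ░┃ 
          ┃                             ░┃ 
          ┃The system transforms user se░┃ 
          ┃Data processing maintains thr░┃ 
          ┃The process coordinates log e░┃ 


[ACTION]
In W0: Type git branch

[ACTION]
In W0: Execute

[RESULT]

            ┃$ git branch                  
            ┃* main                        
            ┃  fix/typo                    
            ┃  feature/auth                
            ┃  develop                     
            ┃$ █                           
            ┗━━━━━━━━━━━━━━━━━━━━━━━━━━━━━━
                                           
                                           
                                           
          ┏━━━━━━━━━━━━━━━━━━━━━━━━━━━━━━┓ 
          ┃ FileEditor                   ┃ 
          ┠──────────────────────────────┨ 
          ┃The framework handles user se▲┃ 
          ┃The system maintains configur█┃ 
          ┃The pipeline monitors user se░┃ 
          ┃This module coordinates cache░┃ 
          ┃The process implements batch ░┃ 
          ┃                             ░┃ 
          ┃The system transforms user se░┃ 
          ┃Data processing maintains thr░┃ 
          ┃The process coordinates log e░┃ 
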